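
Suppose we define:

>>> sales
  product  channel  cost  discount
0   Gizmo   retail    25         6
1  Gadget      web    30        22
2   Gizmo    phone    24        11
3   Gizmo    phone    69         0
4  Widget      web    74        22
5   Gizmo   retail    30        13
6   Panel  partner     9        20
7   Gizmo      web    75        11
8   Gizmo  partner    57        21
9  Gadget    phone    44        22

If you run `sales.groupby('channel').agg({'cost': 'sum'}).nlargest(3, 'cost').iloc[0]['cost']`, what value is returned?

179

group by channel, sum of cost:
         cost
channel      
partner    66
phone     137
retail     55
web       179
take 3 rows with largest cost:
         cost
channel      
web       179
phone     137
partner    66
value at position 0, column 'cost' → 179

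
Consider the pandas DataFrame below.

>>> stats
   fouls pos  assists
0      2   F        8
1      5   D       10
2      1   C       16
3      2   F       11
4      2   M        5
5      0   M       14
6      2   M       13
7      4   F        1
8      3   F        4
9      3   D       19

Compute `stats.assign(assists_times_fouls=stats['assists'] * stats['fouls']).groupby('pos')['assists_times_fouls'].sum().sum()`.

add column assists_times_fouls = stats['assists'] * stats['fouls']:
   fouls pos  assists  assists_times_fouls
0      2   F        8                   16
1      5   D       10                   50
2      1   C       16                   16
3      2   F       11                   22
4      2   M        5                   10
5      0   M       14                    0
6      2   M       13                   26
7      4   F        1                    4
8      3   F        4                   12
9      3   D       19                   57
group by pos, sum of assists_times_fouls:
pos
C     16
D    107
F     54
M     36
Name: assists_times_fouls, dtype: int64
Reading off the sum of the resulting series, we get 213.

213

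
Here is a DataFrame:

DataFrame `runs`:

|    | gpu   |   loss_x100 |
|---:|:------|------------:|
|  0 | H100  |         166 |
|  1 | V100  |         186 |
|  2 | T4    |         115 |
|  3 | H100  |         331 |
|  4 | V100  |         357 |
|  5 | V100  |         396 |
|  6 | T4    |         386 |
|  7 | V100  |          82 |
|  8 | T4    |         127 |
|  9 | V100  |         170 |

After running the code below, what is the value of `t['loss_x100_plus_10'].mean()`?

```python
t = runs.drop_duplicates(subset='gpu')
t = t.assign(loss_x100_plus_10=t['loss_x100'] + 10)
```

165.666666667

drop duplicate gpu (keep=first):
    gpu  loss_x100
0  H100        166
1  V100        186
2    T4        115
add column loss_x100_plus_10 = t['loss_x100'] + 10:
    gpu  loss_x100  loss_x100_plus_10
0  H100        166                176
1  V100        186                196
2    T4        115                125
Taking the mean of column 'loss_x100_plus_10' gives 165.666666667.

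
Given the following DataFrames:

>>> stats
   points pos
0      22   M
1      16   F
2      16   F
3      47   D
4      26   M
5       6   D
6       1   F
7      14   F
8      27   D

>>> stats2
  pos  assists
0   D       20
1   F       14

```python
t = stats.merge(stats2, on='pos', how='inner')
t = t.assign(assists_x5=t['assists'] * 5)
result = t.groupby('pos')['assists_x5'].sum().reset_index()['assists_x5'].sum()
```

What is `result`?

merge on 'pos' (how='inner') → 7 rows:
   points pos  assists
0      16   F       14
1      16   F       14
2      47   D       20
3       6   D       20
4       1   F       14
5      14   F       14
6      27   D       20
add column assists_x5 = t['assists'] * 5:
   points pos  assists  assists_x5
0      16   F       14          70
1      16   F       14          70
2      47   D       20         100
3       6   D       20         100
4       1   F       14          70
5      14   F       14          70
6      27   D       20         100
group by pos, sum of assists_x5:
pos
D    300
F    280
Name: assists_x5, dtype: int64
reset_index():
  pos  assists_x5
0   D         300
1   F         280

580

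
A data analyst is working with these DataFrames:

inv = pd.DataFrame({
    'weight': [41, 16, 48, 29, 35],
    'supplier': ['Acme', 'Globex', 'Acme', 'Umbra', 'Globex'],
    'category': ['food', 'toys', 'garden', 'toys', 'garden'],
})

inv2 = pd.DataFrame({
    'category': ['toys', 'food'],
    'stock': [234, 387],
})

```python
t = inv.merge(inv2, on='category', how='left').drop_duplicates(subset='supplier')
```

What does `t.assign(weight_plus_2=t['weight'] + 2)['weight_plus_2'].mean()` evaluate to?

30.6666666667

merge on 'category' (how='left') → 5 rows:
   weight supplier category  stock
0      41     Acme     food  387.0
1      16   Globex     toys  234.0
2      48     Acme   garden    NaN
3      29    Umbra     toys  234.0
4      35   Globex   garden    NaN
drop duplicate supplier (keep=first):
   weight supplier category  stock
0      41     Acme     food  387.0
1      16   Globex     toys  234.0
3      29    Umbra     toys  234.0
add column weight_plus_2 = t['weight'] + 2:
   weight supplier category  stock  weight_plus_2
0      41     Acme     food  387.0             43
1      16   Globex     toys  234.0             18
3      29    Umbra     toys  234.0             31
The mean of column 'weight_plus_2' is 30.6666666667.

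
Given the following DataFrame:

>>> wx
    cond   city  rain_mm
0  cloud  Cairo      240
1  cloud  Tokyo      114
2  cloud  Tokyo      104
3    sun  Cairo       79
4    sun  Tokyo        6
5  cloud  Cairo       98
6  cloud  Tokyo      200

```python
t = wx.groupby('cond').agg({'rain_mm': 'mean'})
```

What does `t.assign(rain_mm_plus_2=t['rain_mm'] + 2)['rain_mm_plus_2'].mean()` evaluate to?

98.85

group by cond, mean of rain_mm:
       rain_mm
cond          
cloud    151.2
sun       42.5
add column rain_mm_plus_2 = t['rain_mm'] + 2:
       rain_mm  rain_mm_plus_2
cond                          
cloud    151.2           153.2
sun       42.5            44.5
Taking the mean of column 'rain_mm_plus_2' gives 98.85.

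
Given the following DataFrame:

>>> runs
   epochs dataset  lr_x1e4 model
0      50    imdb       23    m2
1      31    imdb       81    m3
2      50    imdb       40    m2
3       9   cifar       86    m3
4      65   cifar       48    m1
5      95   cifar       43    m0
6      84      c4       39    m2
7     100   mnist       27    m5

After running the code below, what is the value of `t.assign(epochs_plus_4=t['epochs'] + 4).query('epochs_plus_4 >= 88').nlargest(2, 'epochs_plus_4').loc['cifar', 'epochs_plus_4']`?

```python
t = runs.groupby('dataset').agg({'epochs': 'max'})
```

group by dataset, max of epochs:
         epochs
dataset        
c4           84
cifar        95
imdb         50
mnist       100
add column epochs_plus_4 = t['epochs'] + 4:
         epochs  epochs_plus_4
dataset                       
c4           84             88
cifar        95             99
imdb         50             54
mnist       100            104
filter rows where epochs_plus_4 >= 88:
         epochs  epochs_plus_4
dataset                       
c4           84             88
cifar        95             99
mnist       100            104
take 2 rows with largest epochs_plus_4:
         epochs  epochs_plus_4
dataset                       
mnist       100            104
cifar        95             99

99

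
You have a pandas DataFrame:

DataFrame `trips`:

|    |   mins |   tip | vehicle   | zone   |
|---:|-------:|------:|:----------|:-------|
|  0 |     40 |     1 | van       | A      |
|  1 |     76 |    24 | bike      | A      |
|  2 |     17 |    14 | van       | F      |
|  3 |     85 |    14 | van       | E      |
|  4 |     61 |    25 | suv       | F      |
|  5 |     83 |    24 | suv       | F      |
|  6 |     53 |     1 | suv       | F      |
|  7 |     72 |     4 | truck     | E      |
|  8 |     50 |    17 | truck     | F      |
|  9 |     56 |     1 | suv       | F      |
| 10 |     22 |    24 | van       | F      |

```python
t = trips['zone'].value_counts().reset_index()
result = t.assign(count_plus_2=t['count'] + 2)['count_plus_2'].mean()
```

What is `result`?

value_counts of zone:
zone
F    7
A    2
E    2
Name: count, dtype: int64
reset_index():
  zone  count
0    F      7
1    A      2
2    E      2
add column count_plus_2 = t['count'] + 2:
  zone  count  count_plus_2
0    F      7             9
1    A      2             4
2    E      2             4

5.66666666667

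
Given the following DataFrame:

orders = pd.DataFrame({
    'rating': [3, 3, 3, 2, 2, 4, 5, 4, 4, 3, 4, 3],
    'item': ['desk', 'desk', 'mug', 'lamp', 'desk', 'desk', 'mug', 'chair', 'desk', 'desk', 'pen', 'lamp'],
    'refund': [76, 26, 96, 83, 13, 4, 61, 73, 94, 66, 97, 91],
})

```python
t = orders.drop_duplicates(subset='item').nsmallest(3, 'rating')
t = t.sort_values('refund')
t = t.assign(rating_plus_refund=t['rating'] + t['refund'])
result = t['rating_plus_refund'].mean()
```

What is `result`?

87.6666666667

drop duplicate item (keep=first):
    rating   item  refund
0        3   desk      76
2        3    mug      96
3        2   lamp      83
7        4  chair      73
10       4    pen      97
take 3 rows with smallest rating:
   rating  item  refund
3       2  lamp      83
0       3  desk      76
2       3   mug      96
sort by refund:
   rating  item  refund
0       3  desk      76
3       2  lamp      83
2       3   mug      96
add column rating_plus_refund = t['rating'] + t['refund']:
   rating  item  refund  rating_plus_refund
0       3  desk      76                  79
3       2  lamp      83                  85
2       3   mug      96                  99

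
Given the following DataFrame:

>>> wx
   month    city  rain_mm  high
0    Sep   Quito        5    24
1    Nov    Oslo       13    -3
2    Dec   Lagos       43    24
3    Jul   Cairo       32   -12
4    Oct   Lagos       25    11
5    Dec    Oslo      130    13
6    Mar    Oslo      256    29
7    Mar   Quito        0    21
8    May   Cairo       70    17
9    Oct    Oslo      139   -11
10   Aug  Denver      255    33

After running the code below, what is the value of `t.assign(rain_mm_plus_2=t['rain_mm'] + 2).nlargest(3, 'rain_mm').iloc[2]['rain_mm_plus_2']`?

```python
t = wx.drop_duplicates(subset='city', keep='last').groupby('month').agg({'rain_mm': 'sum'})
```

72

drop duplicate city (keep=last):
   month    city  rain_mm  high
4    Oct   Lagos       25    11
7    Mar   Quito        0    21
8    May   Cairo       70    17
9    Oct    Oslo      139   -11
10   Aug  Denver      255    33
group by month, sum of rain_mm:
       rain_mm
month         
Aug        255
Mar          0
May         70
Oct        164
add column rain_mm_plus_2 = t['rain_mm'] + 2:
       rain_mm  rain_mm_plus_2
month                         
Aug        255             257
Mar          0               2
May         70              72
Oct        164             166
take 3 rows with largest rain_mm:
       rain_mm  rain_mm_plus_2
month                         
Aug        255             257
Oct        164             166
May         70              72
Reading off the value at position 2, column 'rain_mm_plus_2', we get 72.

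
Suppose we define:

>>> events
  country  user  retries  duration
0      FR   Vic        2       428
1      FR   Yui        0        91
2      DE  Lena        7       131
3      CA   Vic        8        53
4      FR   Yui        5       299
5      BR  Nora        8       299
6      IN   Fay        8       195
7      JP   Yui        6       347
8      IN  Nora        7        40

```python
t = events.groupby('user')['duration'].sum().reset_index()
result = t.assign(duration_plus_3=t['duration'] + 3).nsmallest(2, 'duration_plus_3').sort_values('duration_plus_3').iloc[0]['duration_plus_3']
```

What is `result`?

group by user, sum of duration:
user
Fay     195
Lena    131
Nora    339
Vic     481
Yui     737
Name: duration, dtype: int64
reset_index():
   user  duration
0   Fay       195
1  Lena       131
2  Nora       339
3   Vic       481
4   Yui       737
add column duration_plus_3 = t['duration'] + 3:
   user  duration  duration_plus_3
0   Fay       195              198
1  Lena       131              134
2  Nora       339              342
3   Vic       481              484
4   Yui       737              740
take 2 rows with smallest duration_plus_3:
   user  duration  duration_plus_3
1  Lena       131              134
0   Fay       195              198
sort by duration_plus_3:
   user  duration  duration_plus_3
1  Lena       131              134
0   Fay       195              198

134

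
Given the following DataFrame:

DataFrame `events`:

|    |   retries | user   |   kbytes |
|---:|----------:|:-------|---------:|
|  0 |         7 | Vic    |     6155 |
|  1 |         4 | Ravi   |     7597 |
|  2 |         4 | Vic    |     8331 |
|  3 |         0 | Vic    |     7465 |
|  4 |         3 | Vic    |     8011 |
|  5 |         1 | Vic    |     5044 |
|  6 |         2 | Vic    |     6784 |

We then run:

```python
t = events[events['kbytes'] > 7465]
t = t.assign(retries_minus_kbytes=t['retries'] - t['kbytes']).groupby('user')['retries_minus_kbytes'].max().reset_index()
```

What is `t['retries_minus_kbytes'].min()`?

filter rows where kbytes > 7465:
   retries  user  kbytes
1        4  Ravi    7597
2        4   Vic    8331
4        3   Vic    8011
add column retries_minus_kbytes = t['retries'] - t['kbytes']:
   retries  user  kbytes  retries_minus_kbytes
1        4  Ravi    7597                 -7593
2        4   Vic    8331                 -8327
4        3   Vic    8011                 -8008
group by user, max of retries_minus_kbytes:
user
Ravi   -7593
Vic    -8008
Name: retries_minus_kbytes, dtype: int64
reset_index():
   user  retries_minus_kbytes
0  Ravi                 -7593
1   Vic                 -8008

-8008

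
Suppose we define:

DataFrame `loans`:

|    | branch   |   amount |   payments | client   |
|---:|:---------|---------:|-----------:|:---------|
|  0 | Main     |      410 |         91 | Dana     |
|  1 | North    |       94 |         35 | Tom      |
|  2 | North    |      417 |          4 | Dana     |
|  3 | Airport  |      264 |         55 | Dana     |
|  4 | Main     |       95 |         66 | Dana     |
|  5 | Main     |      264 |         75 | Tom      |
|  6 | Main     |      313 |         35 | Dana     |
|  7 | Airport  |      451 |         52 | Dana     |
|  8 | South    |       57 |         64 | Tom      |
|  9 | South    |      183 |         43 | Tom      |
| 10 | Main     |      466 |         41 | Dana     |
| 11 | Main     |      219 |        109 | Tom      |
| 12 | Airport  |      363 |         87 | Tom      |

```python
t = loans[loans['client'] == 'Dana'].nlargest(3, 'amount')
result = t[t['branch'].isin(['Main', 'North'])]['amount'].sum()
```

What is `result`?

filter rows where client == 'Dana':
     branch  amount  payments client
0      Main     410        91   Dana
2     North     417         4   Dana
3   Airport     264        55   Dana
4      Main      95        66   Dana
6      Main     313        35   Dana
7   Airport     451        52   Dana
10     Main     466        41   Dana
take 3 rows with largest amount:
     branch  amount  payments client
10     Main     466        41   Dana
7   Airport     451        52   Dana
2     North     417         4   Dana
filter rows where branch in ['Main', 'North']:
   branch  amount  payments client
10   Main     466        41   Dana
2   North     417         4   Dana
Finally, sum of column 'amount' = 883.

883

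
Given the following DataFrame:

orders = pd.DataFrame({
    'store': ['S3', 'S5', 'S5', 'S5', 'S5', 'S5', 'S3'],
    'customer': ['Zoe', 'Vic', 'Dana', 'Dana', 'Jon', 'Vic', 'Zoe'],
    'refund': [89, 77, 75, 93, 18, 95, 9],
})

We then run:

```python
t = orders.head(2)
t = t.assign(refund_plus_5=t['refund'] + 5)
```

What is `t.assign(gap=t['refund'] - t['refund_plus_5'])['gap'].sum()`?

-10

take first 2 rows:
  store customer  refund
0    S3      Zoe      89
1    S5      Vic      77
add column refund_plus_5 = t['refund'] + 5:
  store customer  refund  refund_plus_5
0    S3      Zoe      89             94
1    S5      Vic      77             82
add column gap = t['refund'] - t['refund_plus_5']:
  store customer  refund  refund_plus_5  gap
0    S3      Zoe      89             94   -5
1    S5      Vic      77             82   -5
sum of column 'gap' → -10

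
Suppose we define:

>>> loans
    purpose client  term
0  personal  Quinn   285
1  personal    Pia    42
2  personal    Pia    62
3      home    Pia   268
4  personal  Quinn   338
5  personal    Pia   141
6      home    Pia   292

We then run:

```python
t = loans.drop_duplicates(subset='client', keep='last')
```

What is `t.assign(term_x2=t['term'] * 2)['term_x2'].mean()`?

drop duplicate client (keep=last):
    purpose client  term
4  personal  Quinn   338
6      home    Pia   292
add column term_x2 = t['term'] * 2:
    purpose client  term  term_x2
4  personal  Quinn   338      676
6      home    Pia   292      584
So mean() = 630.0.

630.0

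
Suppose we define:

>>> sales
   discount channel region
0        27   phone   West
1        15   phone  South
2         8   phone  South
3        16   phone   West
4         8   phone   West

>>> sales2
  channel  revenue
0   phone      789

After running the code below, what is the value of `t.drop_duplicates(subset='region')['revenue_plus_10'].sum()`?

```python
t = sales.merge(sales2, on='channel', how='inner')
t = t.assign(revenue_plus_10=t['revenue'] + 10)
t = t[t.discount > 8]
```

merge on 'channel' (how='inner') → 5 rows:
   discount channel region  revenue
0        27   phone   West      789
1        15   phone  South      789
2         8   phone  South      789
3        16   phone   West      789
4         8   phone   West      789
add column revenue_plus_10 = t['revenue'] + 10:
   discount channel region  revenue  revenue_plus_10
0        27   phone   West      789              799
1        15   phone  South      789              799
2         8   phone  South      789              799
3        16   phone   West      789              799
4         8   phone   West      789              799
filter rows where discount > 8:
   discount channel region  revenue  revenue_plus_10
0        27   phone   West      789              799
1        15   phone  South      789              799
3        16   phone   West      789              799
drop duplicate region (keep=first):
   discount channel region  revenue  revenue_plus_10
0        27   phone   West      789              799
1        15   phone  South      789              799
So sum() = 1598.

1598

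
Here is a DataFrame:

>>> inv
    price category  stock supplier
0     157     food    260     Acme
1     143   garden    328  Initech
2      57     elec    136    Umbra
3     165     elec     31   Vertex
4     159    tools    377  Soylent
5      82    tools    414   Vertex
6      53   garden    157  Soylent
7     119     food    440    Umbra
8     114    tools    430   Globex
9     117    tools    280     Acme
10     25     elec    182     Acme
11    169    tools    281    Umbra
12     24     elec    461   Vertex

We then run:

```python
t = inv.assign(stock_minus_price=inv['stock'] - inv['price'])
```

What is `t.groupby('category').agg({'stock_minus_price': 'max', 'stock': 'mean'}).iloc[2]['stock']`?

242.5

add column stock_minus_price = inv['stock'] - inv['price']:
    price category  stock supplier  stock_minus_price
0     157     food    260     Acme                103
1     143   garden    328  Initech                185
2      57     elec    136    Umbra                 79
3     165     elec     31   Vertex               -134
4     159    tools    377  Soylent                218
5      82    tools    414   Vertex                332
6      53   garden    157  Soylent                104
7     119     food    440    Umbra                321
8     114    tools    430   Globex                316
9     117    tools    280     Acme                163
10     25     elec    182     Acme                157
11    169    tools    281    Umbra                112
12     24     elec    461   Vertex                437
group by category: max(stock_minus_price), mean(stock):
          stock_minus_price  stock
category                          
elec                    437  202.5
food                    321  350.0
garden                  185  242.5
tools                   332  356.4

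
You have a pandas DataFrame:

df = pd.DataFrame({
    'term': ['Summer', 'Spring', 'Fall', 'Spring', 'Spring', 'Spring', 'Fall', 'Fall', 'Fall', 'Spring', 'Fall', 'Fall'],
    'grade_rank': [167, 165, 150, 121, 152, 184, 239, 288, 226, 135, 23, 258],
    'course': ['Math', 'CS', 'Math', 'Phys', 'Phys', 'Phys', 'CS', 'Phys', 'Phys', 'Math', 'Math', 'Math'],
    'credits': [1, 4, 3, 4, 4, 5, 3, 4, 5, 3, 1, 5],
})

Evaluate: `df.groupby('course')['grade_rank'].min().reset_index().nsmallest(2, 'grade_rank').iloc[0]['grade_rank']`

group by course, min of grade_rank:
course
CS      165
Math     23
Phys    121
Name: grade_rank, dtype: int64
reset_index():
  course  grade_rank
0     CS         165
1   Math          23
2   Phys         121
take 2 rows with smallest grade_rank:
  course  grade_rank
1   Math          23
2   Phys         121

23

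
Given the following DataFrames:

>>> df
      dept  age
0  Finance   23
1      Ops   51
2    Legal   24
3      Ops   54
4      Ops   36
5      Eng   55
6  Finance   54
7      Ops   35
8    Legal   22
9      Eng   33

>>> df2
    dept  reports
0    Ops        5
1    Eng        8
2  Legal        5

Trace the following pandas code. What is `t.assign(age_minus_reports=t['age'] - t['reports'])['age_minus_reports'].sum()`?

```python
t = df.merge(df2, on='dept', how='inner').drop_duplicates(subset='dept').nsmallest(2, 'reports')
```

65

merge on 'dept' (how='inner') → 8 rows:
    dept  age  reports
0    Ops   51        5
1  Legal   24        5
2    Ops   54        5
3    Ops   36        5
4    Eng   55        8
5    Ops   35        5
6  Legal   22        5
7    Eng   33        8
drop duplicate dept (keep=first):
    dept  age  reports
0    Ops   51        5
1  Legal   24        5
4    Eng   55        8
take 2 rows with smallest reports:
    dept  age  reports
0    Ops   51        5
1  Legal   24        5
add column age_minus_reports = t['age'] - t['reports']:
    dept  age  reports  age_minus_reports
0    Ops   51        5                 46
1  Legal   24        5                 19
Taking the sum of column 'age_minus_reports' gives 65.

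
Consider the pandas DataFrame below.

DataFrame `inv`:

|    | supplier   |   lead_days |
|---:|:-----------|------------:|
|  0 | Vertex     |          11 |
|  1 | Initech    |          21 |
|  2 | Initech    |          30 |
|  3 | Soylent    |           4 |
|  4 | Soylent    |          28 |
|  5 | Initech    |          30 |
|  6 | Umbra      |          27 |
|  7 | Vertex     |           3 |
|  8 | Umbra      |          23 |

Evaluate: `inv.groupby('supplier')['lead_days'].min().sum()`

group by supplier, min of lead_days:
supplier
Initech    21
Soylent     4
Umbra      23
Vertex      3
Name: lead_days, dtype: int64
The sum of the resulting series is 51.

51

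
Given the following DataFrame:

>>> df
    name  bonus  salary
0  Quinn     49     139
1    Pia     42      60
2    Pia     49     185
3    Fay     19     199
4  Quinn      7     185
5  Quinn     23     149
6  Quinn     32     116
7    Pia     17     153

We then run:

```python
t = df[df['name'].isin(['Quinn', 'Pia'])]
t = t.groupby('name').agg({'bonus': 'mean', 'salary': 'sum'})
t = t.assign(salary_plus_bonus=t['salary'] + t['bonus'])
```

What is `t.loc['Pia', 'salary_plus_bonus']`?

filter rows where name in ['Quinn', 'Pia']:
    name  bonus  salary
0  Quinn     49     139
1    Pia     42      60
2    Pia     49     185
4  Quinn      7     185
5  Quinn     23     149
6  Quinn     32     116
7    Pia     17     153
group by name: mean(bonus), sum(salary):
       bonus  salary
name                
Pia    36.00     398
Quinn  27.75     589
add column salary_plus_bonus = t['salary'] + t['bonus']:
       bonus  salary  salary_plus_bonus
name                                   
Pia    36.00     398             434.00
Quinn  27.75     589             616.75
value at row 'Pia', column 'salary_plus_bonus' → 434.0

434.0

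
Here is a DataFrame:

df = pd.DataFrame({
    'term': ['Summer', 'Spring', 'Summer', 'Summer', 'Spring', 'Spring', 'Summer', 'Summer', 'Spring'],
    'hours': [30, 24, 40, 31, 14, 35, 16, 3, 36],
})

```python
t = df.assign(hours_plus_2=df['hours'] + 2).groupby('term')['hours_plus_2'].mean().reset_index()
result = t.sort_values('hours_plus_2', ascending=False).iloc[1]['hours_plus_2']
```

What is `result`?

add column hours_plus_2 = df['hours'] + 2:
     term  hours  hours_plus_2
0  Summer     30            32
1  Spring     24            26
2  Summer     40            42
3  Summer     31            33
4  Spring     14            16
5  Spring     35            37
6  Summer     16            18
7  Summer      3             5
8  Spring     36            38
group by term, mean of hours_plus_2:
term
Spring    29.25
Summer    26.00
Name: hours_plus_2, dtype: float64
reset_index():
     term  hours_plus_2
0  Spring         29.25
1  Summer         26.00
sort by hours_plus_2 descending:
     term  hours_plus_2
0  Spring         29.25
1  Summer         26.00

26.0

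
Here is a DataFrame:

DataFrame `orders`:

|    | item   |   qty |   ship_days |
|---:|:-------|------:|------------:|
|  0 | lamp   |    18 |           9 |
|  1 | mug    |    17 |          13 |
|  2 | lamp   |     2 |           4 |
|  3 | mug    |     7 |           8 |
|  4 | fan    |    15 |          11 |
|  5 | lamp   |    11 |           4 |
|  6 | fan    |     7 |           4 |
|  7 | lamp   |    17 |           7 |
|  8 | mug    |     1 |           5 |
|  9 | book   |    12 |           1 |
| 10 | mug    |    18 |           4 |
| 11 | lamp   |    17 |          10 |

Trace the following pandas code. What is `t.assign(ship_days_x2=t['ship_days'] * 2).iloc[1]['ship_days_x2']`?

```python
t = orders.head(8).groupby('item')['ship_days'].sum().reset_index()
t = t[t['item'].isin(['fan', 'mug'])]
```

42

take first 8 rows:
   item  qty  ship_days
0  lamp   18          9
1   mug   17         13
2  lamp    2          4
3   mug    7          8
4   fan   15         11
5  lamp   11          4
6   fan    7          4
7  lamp   17          7
group by item, sum of ship_days:
item
fan     15
lamp    24
mug     21
Name: ship_days, dtype: int64
reset_index():
   item  ship_days
0   fan         15
1  lamp         24
2   mug         21
filter rows where item in ['fan', 'mug']:
  item  ship_days
0  fan         15
2  mug         21
add column ship_days_x2 = t['ship_days'] * 2:
  item  ship_days  ship_days_x2
0  fan         15            30
2  mug         21            42
So iloc[1]['ship_days_x2'] = 42.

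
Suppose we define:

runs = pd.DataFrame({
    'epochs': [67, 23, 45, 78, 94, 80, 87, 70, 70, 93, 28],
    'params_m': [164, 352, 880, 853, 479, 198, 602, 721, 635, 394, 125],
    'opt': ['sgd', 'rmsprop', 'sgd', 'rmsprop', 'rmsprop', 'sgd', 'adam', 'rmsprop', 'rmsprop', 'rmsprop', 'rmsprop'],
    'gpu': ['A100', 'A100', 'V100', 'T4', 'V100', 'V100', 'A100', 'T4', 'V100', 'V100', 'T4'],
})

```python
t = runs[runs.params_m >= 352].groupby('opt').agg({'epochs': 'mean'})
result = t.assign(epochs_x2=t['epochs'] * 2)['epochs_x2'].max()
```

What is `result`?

filter rows where params_m >= 352:
   epochs  params_m      opt   gpu
1      23       352  rmsprop  A100
2      45       880      sgd  V100
3      78       853  rmsprop    T4
4      94       479  rmsprop  V100
6      87       602     adam  A100
7      70       721  rmsprop    T4
8      70       635  rmsprop  V100
9      93       394  rmsprop  V100
group by opt, mean of epochs:
            epochs
opt               
adam     87.000000
rmsprop  71.333333
sgd      45.000000
add column epochs_x2 = t['epochs'] * 2:
            epochs   epochs_x2
opt                           
adam     87.000000  174.000000
rmsprop  71.333333  142.666667
sgd      45.000000   90.000000

174.0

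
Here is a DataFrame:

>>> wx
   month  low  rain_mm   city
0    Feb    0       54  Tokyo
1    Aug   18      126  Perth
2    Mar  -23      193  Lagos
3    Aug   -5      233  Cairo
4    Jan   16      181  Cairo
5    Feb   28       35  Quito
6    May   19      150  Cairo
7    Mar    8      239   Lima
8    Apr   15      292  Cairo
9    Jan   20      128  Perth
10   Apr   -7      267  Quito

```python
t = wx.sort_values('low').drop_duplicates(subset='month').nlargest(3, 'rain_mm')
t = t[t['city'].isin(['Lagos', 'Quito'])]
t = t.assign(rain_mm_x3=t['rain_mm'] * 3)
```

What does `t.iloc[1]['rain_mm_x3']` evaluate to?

579

sort by low:
   month  low  rain_mm   city
2    Mar  -23      193  Lagos
10   Apr   -7      267  Quito
3    Aug   -5      233  Cairo
0    Feb    0       54  Tokyo
7    Mar    8      239   Lima
8    Apr   15      292  Cairo
4    Jan   16      181  Cairo
1    Aug   18      126  Perth
6    May   19      150  Cairo
9    Jan   20      128  Perth
5    Feb   28       35  Quito
drop duplicate month (keep=first):
   month  low  rain_mm   city
2    Mar  -23      193  Lagos
10   Apr   -7      267  Quito
3    Aug   -5      233  Cairo
0    Feb    0       54  Tokyo
4    Jan   16      181  Cairo
6    May   19      150  Cairo
take 3 rows with largest rain_mm:
   month  low  rain_mm   city
10   Apr   -7      267  Quito
3    Aug   -5      233  Cairo
2    Mar  -23      193  Lagos
filter rows where city in ['Lagos', 'Quito']:
   month  low  rain_mm   city
10   Apr   -7      267  Quito
2    Mar  -23      193  Lagos
add column rain_mm_x3 = t['rain_mm'] * 3:
   month  low  rain_mm   city  rain_mm_x3
10   Apr   -7      267  Quito         801
2    Mar  -23      193  Lagos         579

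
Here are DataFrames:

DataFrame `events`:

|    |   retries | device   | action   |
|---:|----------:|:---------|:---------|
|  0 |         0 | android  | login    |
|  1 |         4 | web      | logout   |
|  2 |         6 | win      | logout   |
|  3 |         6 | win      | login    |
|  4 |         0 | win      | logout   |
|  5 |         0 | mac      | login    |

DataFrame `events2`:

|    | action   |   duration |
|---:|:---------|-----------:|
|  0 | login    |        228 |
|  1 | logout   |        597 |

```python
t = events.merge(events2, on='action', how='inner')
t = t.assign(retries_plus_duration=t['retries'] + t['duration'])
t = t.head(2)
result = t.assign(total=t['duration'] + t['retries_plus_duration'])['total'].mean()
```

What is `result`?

827.0

merge on 'action' (how='inner') → 6 rows:
   retries   device  action  duration
0        0  android   login       228
1        4      web  logout       597
2        6      win  logout       597
3        6      win   login       228
4        0      win  logout       597
5        0      mac   login       228
add column retries_plus_duration = t['retries'] + t['duration']:
   retries   device  action  duration  retries_plus_duration
0        0  android   login       228                    228
1        4      web  logout       597                    601
2        6      win  logout       597                    603
3        6      win   login       228                    234
4        0      win  logout       597                    597
5        0      mac   login       228                    228
take first 2 rows:
   retries   device  action  duration  retries_plus_duration
0        0  android   login       228                    228
1        4      web  logout       597                    601
add column total = t['duration'] + t['retries_plus_duration']:
   retries   device  action  duration  retries_plus_duration  total
0        0  android   login       228                    228    456
1        4      web  logout       597                    601   1198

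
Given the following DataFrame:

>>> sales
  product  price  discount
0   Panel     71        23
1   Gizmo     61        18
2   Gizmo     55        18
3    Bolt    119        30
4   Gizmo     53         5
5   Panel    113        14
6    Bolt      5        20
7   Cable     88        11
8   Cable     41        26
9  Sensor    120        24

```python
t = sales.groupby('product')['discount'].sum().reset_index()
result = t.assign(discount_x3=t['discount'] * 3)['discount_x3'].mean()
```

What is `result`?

group by product, sum of discount:
product
Bolt      50
Cable     37
Gizmo     41
Panel     37
Sensor    24
Name: discount, dtype: int64
reset_index():
  product  discount
0    Bolt        50
1   Cable        37
2   Gizmo        41
3   Panel        37
4  Sensor        24
add column discount_x3 = t['discount'] * 3:
  product  discount  discount_x3
0    Bolt        50          150
1   Cable        37          111
2   Gizmo        41          123
3   Panel        37          111
4  Sensor        24           72
Taking the mean of column 'discount_x3' gives 113.4.

113.4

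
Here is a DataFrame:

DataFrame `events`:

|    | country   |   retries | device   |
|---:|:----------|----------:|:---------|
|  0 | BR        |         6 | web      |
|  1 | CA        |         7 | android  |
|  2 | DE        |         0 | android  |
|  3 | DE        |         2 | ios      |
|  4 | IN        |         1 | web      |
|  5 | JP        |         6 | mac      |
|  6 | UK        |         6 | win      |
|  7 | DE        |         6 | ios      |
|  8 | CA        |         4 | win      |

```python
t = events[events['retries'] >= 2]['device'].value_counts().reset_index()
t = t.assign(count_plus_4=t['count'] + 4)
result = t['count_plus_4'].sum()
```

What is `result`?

filter rows where retries >= 2:
  country  retries   device
0      BR        6      web
1      CA        7  android
3      DE        2      ios
5      JP        6      mac
6      UK        6      win
7      DE        6      ios
8      CA        4      win
value_counts of device:
device
ios        2
win        2
web        1
android    1
mac        1
Name: count, dtype: int64
reset_index():
    device  count
0      ios      2
1      win      2
2      web      1
3  android      1
4      mac      1
add column count_plus_4 = t['count'] + 4:
    device  count  count_plus_4
0      ios      2             6
1      win      2             6
2      web      1             5
3  android      1             5
4      mac      1             5
So sum() = 27.

27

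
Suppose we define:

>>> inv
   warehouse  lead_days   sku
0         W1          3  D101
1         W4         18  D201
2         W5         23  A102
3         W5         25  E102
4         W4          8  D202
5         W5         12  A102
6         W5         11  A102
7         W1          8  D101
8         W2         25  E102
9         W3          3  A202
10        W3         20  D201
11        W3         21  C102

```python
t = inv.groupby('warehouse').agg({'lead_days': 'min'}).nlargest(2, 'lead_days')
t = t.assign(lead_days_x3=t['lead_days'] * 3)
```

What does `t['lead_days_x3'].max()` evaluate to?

group by warehouse, min of lead_days:
           lead_days
warehouse           
W1                 3
W2                25
W3                 3
W4                 8
W5                11
take 2 rows with largest lead_days:
           lead_days
warehouse           
W2                25
W5                11
add column lead_days_x3 = t['lead_days'] * 3:
           lead_days  lead_days_x3
warehouse                         
W2                25            75
W5                11            33

75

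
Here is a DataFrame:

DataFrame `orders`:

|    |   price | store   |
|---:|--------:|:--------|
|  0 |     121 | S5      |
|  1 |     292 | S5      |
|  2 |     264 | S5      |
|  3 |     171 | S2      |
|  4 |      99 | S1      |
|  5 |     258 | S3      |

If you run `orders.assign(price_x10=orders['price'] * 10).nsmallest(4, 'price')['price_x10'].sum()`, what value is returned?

6490

add column price_x10 = orders['price'] * 10:
   price store  price_x10
0    121    S5       1210
1    292    S5       2920
2    264    S5       2640
3    171    S2       1710
4     99    S1        990
5    258    S3       2580
take 4 rows with smallest price:
   price store  price_x10
4     99    S1        990
0    121    S5       1210
3    171    S2       1710
5    258    S3       2580
Taking the sum of column 'price_x10' gives 6490.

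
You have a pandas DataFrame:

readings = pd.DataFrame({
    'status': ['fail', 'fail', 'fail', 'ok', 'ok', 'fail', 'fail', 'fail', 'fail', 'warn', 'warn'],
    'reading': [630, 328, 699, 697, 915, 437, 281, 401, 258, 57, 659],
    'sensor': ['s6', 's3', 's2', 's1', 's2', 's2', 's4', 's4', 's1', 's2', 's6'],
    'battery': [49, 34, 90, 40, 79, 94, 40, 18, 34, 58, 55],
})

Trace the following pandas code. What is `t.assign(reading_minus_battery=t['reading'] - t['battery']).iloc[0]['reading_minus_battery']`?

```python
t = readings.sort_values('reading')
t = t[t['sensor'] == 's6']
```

sort by reading:
   status  reading sensor  battery
9    warn       57     s2       58
8    fail      258     s1       34
6    fail      281     s4       40
1    fail      328     s3       34
7    fail      401     s4       18
5    fail      437     s2       94
0    fail      630     s6       49
10   warn      659     s6       55
3      ok      697     s1       40
2    fail      699     s2       90
4      ok      915     s2       79
filter rows where sensor == 's6':
   status  reading sensor  battery
0    fail      630     s6       49
10   warn      659     s6       55
add column reading_minus_battery = t['reading'] - t['battery']:
   status  reading sensor  battery  reading_minus_battery
0    fail      630     s6       49                    581
10   warn      659     s6       55                    604
So iloc[0]['reading_minus_battery'] = 581.

581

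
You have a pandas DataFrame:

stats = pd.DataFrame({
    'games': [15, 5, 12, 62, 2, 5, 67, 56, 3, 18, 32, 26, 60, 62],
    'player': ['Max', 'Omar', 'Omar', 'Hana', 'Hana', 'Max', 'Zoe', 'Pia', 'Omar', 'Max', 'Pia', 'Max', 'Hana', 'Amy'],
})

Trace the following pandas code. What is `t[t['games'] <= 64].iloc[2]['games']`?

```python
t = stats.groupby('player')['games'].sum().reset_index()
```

group by player, sum of games:
player
Amy      62
Hana    124
Max      64
Omar     20
Pia      88
Zoe      67
Name: games, dtype: int64
reset_index():
  player  games
0    Amy     62
1   Hana    124
2    Max     64
3   Omar     20
4    Pia     88
5    Zoe     67
filter rows where games <= 64:
  player  games
0    Amy     62
2    Max     64
3   Omar     20

20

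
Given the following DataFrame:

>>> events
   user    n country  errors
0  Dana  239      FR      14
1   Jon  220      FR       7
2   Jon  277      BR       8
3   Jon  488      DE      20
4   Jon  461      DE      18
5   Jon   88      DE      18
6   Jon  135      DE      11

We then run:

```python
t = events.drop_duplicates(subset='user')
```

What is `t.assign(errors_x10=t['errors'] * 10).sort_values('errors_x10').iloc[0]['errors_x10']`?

drop duplicate user (keep=first):
   user    n country  errors
0  Dana  239      FR      14
1   Jon  220      FR       7
add column errors_x10 = t['errors'] * 10:
   user    n country  errors  errors_x10
0  Dana  239      FR      14         140
1   Jon  220      FR       7          70
sort by errors_x10:
   user    n country  errors  errors_x10
1   Jon  220      FR       7          70
0  Dana  239      FR      14         140

70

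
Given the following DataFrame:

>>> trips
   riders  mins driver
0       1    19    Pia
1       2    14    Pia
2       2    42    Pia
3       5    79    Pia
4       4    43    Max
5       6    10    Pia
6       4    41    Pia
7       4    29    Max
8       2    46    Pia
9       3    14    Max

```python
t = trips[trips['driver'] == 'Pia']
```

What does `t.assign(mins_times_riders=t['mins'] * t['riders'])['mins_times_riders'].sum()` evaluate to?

842

filter rows where driver == 'Pia':
   riders  mins driver
0       1    19    Pia
1       2    14    Pia
2       2    42    Pia
3       5    79    Pia
5       6    10    Pia
6       4    41    Pia
8       2    46    Pia
add column mins_times_riders = t['mins'] * t['riders']:
   riders  mins driver  mins_times_riders
0       1    19    Pia                 19
1       2    14    Pia                 28
2       2    42    Pia                 84
3       5    79    Pia                395
5       6    10    Pia                 60
6       4    41    Pia                164
8       2    46    Pia                 92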